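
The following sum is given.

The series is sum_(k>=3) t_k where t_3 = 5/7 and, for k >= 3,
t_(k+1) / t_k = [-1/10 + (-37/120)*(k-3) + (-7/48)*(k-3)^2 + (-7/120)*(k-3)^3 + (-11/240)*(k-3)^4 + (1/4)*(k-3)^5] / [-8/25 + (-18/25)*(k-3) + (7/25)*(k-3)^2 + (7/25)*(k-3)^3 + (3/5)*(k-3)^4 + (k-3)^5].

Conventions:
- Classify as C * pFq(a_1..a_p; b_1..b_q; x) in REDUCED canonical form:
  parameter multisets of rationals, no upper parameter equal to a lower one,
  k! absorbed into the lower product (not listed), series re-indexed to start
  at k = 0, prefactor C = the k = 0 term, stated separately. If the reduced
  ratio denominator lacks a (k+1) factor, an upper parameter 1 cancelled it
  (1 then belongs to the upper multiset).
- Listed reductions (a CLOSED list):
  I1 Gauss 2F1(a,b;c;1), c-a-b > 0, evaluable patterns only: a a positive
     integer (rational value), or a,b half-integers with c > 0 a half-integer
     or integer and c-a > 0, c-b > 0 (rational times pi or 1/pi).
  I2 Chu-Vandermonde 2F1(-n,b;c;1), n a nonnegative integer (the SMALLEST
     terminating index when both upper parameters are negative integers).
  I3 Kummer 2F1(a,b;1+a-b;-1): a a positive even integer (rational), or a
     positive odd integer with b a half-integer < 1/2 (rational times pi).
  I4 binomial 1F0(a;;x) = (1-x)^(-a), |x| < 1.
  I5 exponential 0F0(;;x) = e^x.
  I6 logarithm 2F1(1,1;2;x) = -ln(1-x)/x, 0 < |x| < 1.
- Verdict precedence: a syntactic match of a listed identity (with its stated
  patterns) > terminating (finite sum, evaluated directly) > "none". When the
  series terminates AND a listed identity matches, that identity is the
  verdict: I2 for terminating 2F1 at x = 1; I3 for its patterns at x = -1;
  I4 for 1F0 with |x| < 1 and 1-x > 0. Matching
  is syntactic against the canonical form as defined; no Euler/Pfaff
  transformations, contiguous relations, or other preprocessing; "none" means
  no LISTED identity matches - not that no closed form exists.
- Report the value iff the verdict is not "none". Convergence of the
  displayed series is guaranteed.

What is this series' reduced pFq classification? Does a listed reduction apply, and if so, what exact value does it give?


Canonical form: C = 5/7 times 2F1 with upper {-4/3, 3/4}, lower {-4/5}, x = 1/4. Verdict: none - at argument 1/4 the multisets {-4/3, 3/4} ; {-4/5} match no listed identity.

The tell: t_0 being 5/7, roots of the ratio polynomials (C = 5/7, x = 1/4) are the negated parameters.
Ratio: r(k) = (1/4) * (k-4/3) (k+3/4) / [(k-4/5) (k+1)] - rational; roots negated = parameters, x = (1/4), C = 5/7.


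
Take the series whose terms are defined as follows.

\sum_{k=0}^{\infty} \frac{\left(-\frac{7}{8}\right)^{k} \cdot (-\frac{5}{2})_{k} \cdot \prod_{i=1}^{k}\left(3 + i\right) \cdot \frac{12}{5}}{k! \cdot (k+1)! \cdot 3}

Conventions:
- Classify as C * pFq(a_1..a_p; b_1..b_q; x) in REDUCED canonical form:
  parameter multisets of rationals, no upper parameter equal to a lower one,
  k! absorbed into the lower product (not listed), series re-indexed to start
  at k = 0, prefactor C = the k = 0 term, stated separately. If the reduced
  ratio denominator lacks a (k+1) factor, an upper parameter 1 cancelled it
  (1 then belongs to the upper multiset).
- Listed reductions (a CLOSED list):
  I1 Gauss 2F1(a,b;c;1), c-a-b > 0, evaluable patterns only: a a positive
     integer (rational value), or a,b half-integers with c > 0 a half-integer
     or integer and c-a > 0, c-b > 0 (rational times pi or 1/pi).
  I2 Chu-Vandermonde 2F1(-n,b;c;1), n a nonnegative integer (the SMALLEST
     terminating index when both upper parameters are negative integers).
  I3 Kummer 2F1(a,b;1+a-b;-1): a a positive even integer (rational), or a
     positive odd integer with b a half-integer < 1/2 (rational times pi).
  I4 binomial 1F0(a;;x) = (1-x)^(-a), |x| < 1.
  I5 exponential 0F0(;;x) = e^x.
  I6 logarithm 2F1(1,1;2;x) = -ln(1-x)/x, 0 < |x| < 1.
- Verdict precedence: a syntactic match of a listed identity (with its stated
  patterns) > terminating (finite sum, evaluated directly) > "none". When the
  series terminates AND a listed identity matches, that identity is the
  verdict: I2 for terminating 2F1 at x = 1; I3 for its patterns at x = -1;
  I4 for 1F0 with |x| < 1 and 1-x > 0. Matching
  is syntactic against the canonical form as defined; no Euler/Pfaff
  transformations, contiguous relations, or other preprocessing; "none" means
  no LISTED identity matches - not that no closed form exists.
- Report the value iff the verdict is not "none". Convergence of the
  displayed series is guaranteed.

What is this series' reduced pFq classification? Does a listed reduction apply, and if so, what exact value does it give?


Reduced: x = -\frac{7}{8}, 2F1, upper = {-\frac{5}{2}, 4}, lower = {2}, C = \frac{4}{5}. Verdict: no listed reduction: x = -\frac{7}{8} and upper {-\frac{5}{2}, 4} fail every I1-I6 pattern.

The tell: t_0 = \frac{4}{5} here, and the denominator's factorial ratio (C = 4/5, x = -7/8) is a lower Pochhammer.
Term ratio: r(k) = -\frac{7}{8} * (k-\frac{5}{2}) (k+4) / [(k+2) (k+1)] - poly over poly, x = -\frac{7}{8} from leading terms; C = \frac{4}{5} at k = 0.


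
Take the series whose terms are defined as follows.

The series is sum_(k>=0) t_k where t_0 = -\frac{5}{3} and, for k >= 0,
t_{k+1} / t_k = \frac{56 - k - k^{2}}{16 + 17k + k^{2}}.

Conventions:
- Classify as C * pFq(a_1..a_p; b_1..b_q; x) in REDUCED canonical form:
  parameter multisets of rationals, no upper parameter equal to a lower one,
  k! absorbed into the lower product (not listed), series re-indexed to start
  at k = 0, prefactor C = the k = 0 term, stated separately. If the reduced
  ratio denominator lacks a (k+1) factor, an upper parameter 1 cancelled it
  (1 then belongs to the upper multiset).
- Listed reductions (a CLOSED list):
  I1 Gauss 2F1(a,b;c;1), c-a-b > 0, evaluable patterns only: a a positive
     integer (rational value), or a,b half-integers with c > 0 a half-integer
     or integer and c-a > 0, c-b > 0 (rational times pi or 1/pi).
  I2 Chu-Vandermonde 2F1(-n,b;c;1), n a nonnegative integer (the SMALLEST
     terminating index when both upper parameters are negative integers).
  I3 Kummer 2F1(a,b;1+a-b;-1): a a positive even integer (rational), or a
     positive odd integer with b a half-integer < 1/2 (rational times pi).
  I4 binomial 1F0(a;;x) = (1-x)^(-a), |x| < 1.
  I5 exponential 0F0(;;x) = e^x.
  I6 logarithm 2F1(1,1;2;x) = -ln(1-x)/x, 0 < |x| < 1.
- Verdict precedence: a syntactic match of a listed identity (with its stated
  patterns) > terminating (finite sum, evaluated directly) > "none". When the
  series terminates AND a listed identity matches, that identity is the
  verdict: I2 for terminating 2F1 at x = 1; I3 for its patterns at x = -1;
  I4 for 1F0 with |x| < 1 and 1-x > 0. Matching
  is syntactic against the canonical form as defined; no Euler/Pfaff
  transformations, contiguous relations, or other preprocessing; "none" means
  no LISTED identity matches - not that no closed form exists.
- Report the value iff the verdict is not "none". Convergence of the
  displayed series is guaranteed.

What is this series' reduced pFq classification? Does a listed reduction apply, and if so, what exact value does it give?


Reduced: x = -1, 2F1, upper = {-7, 8}, lower = {16}, C = -\frac{5}{3}. Verdict: Kummer's theorem (I3) matches (x = -1; c = 16 equals 1+a-b for upper {-7, 8}: listed pattern). Its exact value is -\frac{65}{2}.

Key step: t_0 being -\frac{5}{3}, factor the ratio over Q (prefactor -5/3): negated roots = parameters.
Adjacent-term ratio: r(k) = -1 * (k-7) (k+8) / [(k+16) (k+1)] - rational in k. x = -1; t_0 = -\frac{5}{3}; negate the roots.


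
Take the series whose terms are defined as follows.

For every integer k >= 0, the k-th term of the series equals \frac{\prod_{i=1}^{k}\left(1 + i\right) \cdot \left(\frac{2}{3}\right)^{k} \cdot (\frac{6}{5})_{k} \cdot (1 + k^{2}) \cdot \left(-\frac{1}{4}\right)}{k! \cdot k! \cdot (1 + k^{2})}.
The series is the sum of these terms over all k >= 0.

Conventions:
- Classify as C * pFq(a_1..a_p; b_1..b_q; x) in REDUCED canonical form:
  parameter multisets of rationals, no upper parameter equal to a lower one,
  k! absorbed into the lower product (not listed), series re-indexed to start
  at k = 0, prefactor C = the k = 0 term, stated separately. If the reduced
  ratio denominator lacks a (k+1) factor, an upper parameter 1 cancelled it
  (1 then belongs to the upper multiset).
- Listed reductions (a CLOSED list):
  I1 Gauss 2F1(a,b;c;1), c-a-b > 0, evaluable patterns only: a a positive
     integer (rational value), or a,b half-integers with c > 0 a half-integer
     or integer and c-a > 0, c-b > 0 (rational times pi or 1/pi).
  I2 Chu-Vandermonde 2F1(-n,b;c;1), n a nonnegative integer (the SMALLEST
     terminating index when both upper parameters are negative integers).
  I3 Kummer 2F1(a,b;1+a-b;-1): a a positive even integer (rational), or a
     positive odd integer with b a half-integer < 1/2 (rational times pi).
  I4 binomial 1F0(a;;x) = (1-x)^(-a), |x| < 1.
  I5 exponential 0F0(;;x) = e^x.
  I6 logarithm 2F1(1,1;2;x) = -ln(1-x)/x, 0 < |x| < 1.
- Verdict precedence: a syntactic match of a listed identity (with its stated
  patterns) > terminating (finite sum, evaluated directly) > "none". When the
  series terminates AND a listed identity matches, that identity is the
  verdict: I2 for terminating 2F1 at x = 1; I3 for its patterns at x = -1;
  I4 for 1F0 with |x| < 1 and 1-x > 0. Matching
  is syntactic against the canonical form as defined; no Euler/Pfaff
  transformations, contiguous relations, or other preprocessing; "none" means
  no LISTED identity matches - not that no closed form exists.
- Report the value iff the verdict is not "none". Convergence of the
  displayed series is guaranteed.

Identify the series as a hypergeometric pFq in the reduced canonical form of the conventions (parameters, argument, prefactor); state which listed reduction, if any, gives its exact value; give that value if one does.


Structural cue: x = \frac{2}{3} and the denominator's factorial ratio (C = -1/4, x = 2/3) is a lower Pochhammer.
Term ratio: r(k) = \frac{2}{3} * (k+\frac{6}{5}) (k+2) / [(k+1) (k+1)] - rational in k, leading ratio \frac{2}{3}; with t_0 = -\frac{1}{4}, classification follows.

With C = -\frac{1}{4}: the canonical form is 2F1(\frac{6}{5}, 2; 1; \frac{2}{3}). Verdict: none. A 2F1 with upper {\frac{6}{5}, 2} fits none of I1-I6 at x = \frac{2}{3}; the sum runs forever.


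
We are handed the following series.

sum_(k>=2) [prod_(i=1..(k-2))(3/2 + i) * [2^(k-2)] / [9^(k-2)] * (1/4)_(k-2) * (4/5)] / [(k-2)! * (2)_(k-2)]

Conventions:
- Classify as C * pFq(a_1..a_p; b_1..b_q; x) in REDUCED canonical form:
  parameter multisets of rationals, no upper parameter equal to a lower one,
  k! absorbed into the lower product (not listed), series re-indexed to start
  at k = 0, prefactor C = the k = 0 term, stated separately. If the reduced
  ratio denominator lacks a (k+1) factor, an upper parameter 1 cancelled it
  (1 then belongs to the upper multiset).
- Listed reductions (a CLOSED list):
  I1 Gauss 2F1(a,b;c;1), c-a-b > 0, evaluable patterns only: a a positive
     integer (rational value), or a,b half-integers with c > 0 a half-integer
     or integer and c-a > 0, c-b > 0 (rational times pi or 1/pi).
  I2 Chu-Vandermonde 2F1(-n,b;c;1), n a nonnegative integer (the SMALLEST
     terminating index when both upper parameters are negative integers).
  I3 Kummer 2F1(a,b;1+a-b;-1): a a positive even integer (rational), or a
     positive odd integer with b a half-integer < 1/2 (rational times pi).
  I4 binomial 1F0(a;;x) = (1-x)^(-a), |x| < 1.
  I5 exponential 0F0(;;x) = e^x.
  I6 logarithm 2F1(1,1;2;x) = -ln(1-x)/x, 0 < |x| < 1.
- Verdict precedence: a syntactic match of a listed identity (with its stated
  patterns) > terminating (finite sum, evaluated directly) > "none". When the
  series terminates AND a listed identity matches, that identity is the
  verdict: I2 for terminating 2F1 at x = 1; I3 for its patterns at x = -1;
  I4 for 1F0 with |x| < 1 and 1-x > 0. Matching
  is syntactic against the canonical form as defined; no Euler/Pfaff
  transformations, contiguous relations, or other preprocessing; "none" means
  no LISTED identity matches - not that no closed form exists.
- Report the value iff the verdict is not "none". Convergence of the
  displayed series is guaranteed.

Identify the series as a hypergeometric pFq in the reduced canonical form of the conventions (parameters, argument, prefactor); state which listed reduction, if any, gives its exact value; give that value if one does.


x = 2/9 here; the reduced form reads 2F1, upper {1/4, 5/2}, lower {2}, C = 4/5. Verdict: none - at argument 2/9 the multisets {1/4, 5/2} ; {2} match no listed identity.

Structural cue: x = (2/9) and the running product (C = 4/5, x = 2/9) telescopes to a rising factorial.
Consecutive-term ratio: r(k) = (2/9) * (k+1/4) (k+5/2) / [(k+2) (k+1)] - rational in k, leading ratio (2/9); with t_0 = 4/5, classification follows.


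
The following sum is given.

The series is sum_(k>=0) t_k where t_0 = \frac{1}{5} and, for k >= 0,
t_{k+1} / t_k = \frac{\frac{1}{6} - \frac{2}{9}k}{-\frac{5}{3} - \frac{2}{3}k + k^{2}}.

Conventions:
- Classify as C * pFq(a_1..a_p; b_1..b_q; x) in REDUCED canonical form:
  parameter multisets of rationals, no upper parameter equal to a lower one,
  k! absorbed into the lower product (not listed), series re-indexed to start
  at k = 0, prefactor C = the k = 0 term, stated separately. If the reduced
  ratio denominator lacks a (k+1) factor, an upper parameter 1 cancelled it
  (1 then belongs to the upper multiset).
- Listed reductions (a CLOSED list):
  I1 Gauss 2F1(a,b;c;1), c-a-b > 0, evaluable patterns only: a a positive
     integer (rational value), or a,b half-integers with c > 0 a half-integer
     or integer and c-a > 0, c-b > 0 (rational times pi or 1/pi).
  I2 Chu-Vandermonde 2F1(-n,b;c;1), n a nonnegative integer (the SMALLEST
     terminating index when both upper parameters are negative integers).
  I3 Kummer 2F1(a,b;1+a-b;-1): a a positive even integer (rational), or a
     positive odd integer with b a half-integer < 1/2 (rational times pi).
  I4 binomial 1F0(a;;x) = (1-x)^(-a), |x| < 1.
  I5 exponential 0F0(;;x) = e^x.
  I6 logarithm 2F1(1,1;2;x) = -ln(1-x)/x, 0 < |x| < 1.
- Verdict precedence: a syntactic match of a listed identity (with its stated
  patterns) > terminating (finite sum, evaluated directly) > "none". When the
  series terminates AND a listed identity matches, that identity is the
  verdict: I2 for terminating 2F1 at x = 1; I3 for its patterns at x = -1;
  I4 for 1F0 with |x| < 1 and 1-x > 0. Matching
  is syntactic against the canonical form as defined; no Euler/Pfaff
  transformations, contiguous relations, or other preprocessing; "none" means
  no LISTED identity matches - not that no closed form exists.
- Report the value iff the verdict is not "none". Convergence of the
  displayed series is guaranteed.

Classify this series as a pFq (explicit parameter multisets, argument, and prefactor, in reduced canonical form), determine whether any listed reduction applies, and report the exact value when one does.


x = -\frac{2}{9} here; the reduced form reads 1F1, upper {-\frac{3}{4}}, lower {-\frac{5}{3}}, C = \frac{1}{5}. Verdict: none - this 1F1 at x = -\frac{2}{9} matches no listed pattern, and upper {-\frac{3}{4}} holds no stopper.

The tell: t_0 being \frac{1}{5}, roots of the ratio polynomials (C = 1/5) are the negated parameters.
Ratio: r(k) = -\frac{2}{9} * (k-\frac{3}{4}) / [(k-\frac{5}{3}) (k+1)] - poly over poly, x = -\frac{2}{9} from leading terms; C = \frac{1}{5} at k = 0.


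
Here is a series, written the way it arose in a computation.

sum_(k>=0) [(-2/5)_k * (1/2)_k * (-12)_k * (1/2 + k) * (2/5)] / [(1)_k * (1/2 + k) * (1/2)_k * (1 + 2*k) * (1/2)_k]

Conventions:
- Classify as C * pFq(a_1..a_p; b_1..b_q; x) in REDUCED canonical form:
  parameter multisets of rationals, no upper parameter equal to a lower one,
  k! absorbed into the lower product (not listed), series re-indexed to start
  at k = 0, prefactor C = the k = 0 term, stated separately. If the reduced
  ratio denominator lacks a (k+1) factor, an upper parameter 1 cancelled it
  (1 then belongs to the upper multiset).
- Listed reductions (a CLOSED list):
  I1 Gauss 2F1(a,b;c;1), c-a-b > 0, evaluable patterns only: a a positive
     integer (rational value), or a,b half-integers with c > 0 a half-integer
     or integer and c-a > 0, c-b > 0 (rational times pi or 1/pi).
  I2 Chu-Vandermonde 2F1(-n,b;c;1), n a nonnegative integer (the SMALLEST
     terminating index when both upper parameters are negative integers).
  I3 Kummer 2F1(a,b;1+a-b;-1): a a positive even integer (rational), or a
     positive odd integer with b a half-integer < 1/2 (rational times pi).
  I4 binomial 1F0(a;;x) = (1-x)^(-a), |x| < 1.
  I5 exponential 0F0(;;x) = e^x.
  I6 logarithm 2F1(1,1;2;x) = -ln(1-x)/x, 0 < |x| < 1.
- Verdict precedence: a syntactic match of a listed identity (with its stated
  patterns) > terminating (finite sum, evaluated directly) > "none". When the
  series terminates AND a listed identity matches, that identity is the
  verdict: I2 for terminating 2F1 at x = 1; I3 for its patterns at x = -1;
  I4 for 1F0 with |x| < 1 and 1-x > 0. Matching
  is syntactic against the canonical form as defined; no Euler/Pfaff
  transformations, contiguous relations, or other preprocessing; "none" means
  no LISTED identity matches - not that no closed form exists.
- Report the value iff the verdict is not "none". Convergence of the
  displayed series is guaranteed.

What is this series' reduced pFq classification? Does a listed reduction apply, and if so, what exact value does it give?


At argument 1: a 2F1 with upper {-12, -2/5}, lower {3/2}, scaled by C = 2/5. Verdict (x = 1): Vandermonde's identity (I2) applies (terminating 2F1 at x = 1 with n = 12, b = -2/5, c = 3/2). Sum: 789387230338/762939453125.

The tell: from the first term 2/5: (1)_k (C = 2/5) is k! itself.
Ratio: r(k) = 1 * (k-12) (k-2/5) / [(k+3/2) (k+1)] - poly over poly, x = 1 from leading terms; C = 2/5 at k = 0.


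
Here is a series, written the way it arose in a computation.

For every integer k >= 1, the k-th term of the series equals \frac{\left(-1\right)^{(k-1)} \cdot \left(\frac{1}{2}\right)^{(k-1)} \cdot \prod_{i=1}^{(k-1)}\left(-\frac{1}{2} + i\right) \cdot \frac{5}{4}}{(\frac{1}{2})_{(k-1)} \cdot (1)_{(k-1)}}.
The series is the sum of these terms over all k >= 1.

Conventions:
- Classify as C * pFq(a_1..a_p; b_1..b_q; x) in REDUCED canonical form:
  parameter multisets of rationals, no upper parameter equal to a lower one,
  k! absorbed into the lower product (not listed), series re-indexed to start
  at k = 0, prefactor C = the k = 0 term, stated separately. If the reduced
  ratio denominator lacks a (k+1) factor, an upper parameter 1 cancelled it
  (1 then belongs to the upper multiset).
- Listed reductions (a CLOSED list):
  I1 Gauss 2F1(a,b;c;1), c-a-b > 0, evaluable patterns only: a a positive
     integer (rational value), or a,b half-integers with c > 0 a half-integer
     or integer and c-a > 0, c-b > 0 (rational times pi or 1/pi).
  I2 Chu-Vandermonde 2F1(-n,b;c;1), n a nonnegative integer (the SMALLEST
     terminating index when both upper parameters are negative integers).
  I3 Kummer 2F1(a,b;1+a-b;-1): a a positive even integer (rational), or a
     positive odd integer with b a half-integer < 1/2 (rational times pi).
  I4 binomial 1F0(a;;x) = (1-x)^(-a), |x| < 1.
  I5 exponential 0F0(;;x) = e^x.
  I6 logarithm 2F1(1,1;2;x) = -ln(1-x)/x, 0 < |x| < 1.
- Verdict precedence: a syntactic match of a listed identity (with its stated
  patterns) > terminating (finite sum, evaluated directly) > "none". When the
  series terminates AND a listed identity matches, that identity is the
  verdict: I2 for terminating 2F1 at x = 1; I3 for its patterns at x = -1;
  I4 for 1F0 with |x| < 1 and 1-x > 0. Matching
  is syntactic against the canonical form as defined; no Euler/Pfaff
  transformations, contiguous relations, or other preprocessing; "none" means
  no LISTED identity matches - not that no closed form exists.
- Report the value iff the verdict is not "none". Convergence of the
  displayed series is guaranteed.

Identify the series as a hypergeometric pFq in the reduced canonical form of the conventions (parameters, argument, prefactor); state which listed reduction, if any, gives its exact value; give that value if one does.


Canonical form: C = \frac{5}{4} times 0F0 with upper {-}, lower {-}, x = -\frac{1}{2}. Verdict at x = -\frac{1}{2}: exponential (I5) matches (the 0F0 exponential series at x = -\frac{1}{2}). Exact value: \frac{5}{4} \cdot e^{-\frac{1}{2}}.

Key observation: from the first term \frac{5}{4}: the parameter 1/2 appears in both the upper and lower lists and cancels.
Consecutive-term ratio: r(k) = -\frac{1}{2} * 1 / [(k+1)] - rational; roots negated = parameters, x = -\frac{1}{2}, C = \frac{5}{4}.


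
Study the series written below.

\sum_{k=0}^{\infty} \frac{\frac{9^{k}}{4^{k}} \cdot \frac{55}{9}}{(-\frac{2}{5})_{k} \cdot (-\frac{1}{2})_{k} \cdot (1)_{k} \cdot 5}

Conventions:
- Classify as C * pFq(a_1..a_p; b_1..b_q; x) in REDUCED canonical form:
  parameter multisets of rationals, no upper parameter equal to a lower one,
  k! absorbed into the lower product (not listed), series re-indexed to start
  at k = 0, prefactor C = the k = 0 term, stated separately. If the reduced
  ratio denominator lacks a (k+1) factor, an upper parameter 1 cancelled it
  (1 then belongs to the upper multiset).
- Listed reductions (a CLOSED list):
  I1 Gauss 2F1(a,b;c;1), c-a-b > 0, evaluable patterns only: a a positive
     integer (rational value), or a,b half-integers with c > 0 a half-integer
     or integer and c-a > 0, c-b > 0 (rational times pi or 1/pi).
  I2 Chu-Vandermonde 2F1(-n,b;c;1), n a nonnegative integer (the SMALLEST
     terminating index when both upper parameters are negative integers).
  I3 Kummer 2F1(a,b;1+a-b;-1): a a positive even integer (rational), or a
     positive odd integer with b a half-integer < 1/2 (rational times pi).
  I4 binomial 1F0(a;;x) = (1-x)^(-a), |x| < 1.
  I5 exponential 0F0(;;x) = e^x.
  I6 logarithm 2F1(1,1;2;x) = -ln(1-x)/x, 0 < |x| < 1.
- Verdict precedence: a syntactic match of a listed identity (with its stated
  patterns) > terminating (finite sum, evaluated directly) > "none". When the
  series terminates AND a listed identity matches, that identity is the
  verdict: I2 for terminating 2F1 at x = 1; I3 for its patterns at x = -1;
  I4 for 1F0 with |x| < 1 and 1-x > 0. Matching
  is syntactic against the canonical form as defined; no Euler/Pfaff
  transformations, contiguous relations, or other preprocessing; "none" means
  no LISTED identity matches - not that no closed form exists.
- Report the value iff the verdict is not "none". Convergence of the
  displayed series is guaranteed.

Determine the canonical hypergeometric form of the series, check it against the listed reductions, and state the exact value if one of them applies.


Structural cue: with t_0 = \frac{11}{9}, (1)_k (C = 11/9, x = 9/4) is k! itself.
Ratio: r(k) = \frac{9}{4} * 1 / [(k-\frac{1}{2}) (k-\frac{2}{5}) (k+1)] - rational in k. x = \frac{9}{4}; t_0 = \frac{11}{9}; negate the roots.

Classification (C = \frac{11}{9}): 0F2 with upper {-}, lower {-\frac{1}{2}, -\frac{2}{5}}, argument x = \frac{9}{4}. Verdict: none. A 0F2 with upper {-} fits none of I1-I6 at x = \frac{9}{4}; the sum runs forever.


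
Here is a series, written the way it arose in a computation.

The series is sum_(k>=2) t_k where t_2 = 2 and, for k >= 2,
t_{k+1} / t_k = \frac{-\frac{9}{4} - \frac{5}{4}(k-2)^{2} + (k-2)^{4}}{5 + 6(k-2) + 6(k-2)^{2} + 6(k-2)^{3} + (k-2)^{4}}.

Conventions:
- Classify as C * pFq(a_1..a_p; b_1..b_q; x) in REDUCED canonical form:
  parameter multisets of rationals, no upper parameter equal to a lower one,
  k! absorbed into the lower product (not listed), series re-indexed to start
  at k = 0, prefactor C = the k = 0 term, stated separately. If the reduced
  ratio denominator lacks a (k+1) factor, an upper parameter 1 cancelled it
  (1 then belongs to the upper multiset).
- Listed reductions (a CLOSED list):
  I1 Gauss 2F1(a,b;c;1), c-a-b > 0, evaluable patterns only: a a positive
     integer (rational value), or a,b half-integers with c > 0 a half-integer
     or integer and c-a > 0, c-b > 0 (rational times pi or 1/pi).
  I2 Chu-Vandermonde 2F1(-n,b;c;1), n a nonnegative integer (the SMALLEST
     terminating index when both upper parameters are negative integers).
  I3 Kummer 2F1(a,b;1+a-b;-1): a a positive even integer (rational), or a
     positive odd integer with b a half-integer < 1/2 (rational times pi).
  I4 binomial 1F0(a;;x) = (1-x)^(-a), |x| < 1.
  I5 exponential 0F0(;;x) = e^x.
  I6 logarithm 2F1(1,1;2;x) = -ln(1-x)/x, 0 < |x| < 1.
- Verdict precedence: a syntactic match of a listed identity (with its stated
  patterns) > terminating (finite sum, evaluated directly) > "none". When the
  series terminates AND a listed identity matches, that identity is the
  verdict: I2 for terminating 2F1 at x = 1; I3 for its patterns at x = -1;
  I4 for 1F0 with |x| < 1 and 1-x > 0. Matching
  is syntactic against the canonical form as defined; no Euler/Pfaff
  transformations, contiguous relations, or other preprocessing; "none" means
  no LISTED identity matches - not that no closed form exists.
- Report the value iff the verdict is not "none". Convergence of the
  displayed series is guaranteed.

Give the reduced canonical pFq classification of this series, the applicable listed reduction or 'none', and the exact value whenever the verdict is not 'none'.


This is 2 * 2F1(-\frac{3}{2}, \frac{3}{2}; 5; 1) in reduced canonical form. Verdict at x = 1: Gauss (I1, half-integer pattern) matches (x = 1; upper {-\frac{3}{2}, \frac{3}{2}} half-integers, c = 5 in the evaluable pattern). Value: \frac{65536}{17325} / \pi.

Key step: from the first term 2: the expanded ratio factors over Q; prefactor 2, roots give parameters.
Adjacent-term ratio: r(k) = 1 * (k-\frac{3}{2}) (k+\frac{3}{2}) / [(k+5) (k+1)] - rational; roots negated = parameters, x = 1, C = 2.


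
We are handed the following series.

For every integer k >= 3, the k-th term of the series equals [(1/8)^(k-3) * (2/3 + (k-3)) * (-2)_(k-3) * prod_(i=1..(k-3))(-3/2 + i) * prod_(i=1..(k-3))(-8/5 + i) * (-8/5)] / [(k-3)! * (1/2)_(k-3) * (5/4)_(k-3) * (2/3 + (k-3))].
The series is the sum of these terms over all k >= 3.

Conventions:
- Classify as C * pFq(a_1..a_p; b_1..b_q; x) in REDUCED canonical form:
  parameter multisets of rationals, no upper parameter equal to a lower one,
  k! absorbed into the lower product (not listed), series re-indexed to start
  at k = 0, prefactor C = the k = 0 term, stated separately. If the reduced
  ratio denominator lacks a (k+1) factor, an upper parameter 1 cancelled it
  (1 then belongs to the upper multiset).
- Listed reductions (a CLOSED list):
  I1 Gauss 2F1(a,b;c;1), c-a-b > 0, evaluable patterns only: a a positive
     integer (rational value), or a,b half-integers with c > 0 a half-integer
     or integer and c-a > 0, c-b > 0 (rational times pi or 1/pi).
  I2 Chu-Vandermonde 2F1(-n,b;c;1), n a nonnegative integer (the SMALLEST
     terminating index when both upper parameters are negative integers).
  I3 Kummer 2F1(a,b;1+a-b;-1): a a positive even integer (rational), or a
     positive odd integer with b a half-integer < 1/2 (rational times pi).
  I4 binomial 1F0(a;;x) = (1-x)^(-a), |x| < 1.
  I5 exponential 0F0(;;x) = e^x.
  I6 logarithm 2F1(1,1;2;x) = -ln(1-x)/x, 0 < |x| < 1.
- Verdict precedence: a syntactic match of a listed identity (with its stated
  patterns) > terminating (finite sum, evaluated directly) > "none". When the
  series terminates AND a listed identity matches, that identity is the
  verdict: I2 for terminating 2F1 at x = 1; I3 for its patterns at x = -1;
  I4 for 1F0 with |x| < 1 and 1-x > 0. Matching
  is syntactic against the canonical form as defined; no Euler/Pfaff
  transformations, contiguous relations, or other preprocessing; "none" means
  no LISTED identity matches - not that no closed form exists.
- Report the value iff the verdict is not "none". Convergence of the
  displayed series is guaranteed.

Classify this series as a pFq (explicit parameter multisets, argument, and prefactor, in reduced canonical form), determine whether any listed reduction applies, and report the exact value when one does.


Classification (C = -8/5): 3F2 with upper {-2, -3/5, -1/2}, lower {1/2, 5/4}, argument x = 1/8. Verdict: terminating at k = 2: the factor (-2)_k kills every later term; summing the 3 survivors is exact. Hence: -7924/5625.

First insight: from the first term -8/5: the running product (prefactor -8/5) telescopes to a rising factorial.
Term ratio: r(k) = (1/8) * (k-2) (k-3/5) (k-1/2) / [(k+1/2) (k+5/4) (k+1)] - rational; roots negated = parameters, x = (1/8), C = -8/5.


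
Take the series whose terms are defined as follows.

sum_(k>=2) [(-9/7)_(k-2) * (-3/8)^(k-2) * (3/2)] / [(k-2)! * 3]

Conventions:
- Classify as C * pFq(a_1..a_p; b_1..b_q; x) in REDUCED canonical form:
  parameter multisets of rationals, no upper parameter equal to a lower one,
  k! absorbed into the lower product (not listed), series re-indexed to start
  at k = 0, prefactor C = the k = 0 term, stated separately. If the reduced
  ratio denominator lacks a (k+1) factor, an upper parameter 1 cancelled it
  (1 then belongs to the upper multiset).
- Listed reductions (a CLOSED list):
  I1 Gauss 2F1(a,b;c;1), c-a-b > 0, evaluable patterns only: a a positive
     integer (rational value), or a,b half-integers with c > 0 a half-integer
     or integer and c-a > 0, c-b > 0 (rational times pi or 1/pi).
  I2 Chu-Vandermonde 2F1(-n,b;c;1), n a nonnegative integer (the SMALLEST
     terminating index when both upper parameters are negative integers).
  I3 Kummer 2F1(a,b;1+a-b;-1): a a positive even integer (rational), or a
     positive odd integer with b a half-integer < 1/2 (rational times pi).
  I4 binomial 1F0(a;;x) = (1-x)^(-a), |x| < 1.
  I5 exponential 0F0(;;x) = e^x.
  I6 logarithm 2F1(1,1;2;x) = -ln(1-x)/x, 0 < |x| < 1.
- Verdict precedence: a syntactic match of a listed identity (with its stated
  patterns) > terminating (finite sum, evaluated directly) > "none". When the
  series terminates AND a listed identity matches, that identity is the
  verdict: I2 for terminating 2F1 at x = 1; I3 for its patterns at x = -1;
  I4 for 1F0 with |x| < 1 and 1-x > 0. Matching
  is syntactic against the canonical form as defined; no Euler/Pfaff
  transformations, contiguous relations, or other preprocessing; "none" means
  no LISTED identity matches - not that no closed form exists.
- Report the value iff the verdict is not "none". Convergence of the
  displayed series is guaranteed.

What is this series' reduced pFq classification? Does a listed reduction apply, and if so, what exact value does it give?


Prefactor 1/2, argument -3/8: 1F0 with upper {-9/7} over lower {-}. Verdict: the I4 binomial reduction applies (the 1F0 binomial series: exponent 9/7, x = -3/8). Its exact value is (1/2) * (11/8)^(9/7).

First insight: t_0 being 1/2, the constant factors (prefactor 1/2) combine into one prefactor.
Term ratio: r(k) = (-3/8) * (k-9/7) / [(k+1)] - poly over poly, x = (-3/8) from leading terms; C = 1/2 at k = 0.


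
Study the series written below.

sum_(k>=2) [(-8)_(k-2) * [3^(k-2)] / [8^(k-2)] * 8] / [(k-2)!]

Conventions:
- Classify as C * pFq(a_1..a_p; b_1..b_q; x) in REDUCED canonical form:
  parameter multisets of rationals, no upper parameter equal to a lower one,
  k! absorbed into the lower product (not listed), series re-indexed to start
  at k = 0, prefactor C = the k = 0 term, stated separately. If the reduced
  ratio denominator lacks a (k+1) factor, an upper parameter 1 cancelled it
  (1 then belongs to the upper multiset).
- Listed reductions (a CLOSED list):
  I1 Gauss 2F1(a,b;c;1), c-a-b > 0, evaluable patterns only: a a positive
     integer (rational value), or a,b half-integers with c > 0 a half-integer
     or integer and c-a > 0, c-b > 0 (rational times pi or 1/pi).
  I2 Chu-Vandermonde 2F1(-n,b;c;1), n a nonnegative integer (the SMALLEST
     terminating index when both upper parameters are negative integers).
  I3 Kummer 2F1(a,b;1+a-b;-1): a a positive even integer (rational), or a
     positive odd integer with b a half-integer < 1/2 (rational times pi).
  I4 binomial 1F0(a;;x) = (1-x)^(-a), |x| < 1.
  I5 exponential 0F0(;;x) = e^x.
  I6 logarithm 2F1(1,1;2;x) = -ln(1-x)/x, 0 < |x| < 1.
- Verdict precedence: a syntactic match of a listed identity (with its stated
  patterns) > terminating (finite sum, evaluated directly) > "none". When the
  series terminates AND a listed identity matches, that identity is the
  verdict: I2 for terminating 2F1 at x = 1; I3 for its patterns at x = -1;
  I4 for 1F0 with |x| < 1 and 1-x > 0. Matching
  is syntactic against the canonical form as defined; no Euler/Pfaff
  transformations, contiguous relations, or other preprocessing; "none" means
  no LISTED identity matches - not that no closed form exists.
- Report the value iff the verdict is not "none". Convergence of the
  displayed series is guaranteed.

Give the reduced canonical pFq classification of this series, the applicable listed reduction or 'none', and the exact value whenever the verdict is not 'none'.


At argument 3/8: a 1F0 with upper {-8}, lower {-}, scaled by C = 8. Verdict: this is the binomial series (I4) (the 1F0 binomial series: exponent 8, x = 3/8). Exact value: 390625/2097152.

First insight: x = (3/8) and the two geometric factors (C = 8, x = 3/8) combine into one argument.
Adjacent-term ratio: r(k) = (3/8) * (k-8) / [(k+1)] - rational; roots negated = parameters, x = (3/8), C = 8.


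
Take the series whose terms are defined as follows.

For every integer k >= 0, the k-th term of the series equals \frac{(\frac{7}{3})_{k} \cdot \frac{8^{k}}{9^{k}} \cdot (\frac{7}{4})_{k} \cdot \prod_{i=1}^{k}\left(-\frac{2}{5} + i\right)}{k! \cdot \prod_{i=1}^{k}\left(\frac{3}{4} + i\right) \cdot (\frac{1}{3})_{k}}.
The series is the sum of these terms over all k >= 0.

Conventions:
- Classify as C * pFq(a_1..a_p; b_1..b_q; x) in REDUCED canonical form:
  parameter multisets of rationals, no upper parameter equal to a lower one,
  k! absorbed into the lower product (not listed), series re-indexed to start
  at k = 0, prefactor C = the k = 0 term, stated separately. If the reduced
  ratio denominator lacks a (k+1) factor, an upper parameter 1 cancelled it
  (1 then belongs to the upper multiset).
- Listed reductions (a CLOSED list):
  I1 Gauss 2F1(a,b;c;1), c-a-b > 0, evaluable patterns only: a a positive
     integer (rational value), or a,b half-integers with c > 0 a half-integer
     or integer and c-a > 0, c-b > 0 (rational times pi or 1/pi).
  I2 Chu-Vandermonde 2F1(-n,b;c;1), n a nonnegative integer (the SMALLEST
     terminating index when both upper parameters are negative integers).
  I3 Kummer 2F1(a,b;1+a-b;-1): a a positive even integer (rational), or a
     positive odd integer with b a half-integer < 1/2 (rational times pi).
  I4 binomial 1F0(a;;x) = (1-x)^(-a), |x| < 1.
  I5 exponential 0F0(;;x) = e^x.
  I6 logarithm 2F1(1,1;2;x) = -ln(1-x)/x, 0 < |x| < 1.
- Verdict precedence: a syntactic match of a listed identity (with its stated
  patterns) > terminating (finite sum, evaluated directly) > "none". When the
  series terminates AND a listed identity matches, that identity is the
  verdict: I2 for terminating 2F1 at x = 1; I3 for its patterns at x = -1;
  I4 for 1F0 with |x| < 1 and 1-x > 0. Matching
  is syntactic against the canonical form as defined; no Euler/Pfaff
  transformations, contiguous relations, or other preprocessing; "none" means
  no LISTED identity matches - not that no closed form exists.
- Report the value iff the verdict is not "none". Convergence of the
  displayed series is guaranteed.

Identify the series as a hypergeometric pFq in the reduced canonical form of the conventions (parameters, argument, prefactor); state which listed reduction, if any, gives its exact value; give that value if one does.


The series (x = \frac{8}{9}) is 2F1: upper {\frac{3}{5}, \frac{7}{3}}, lower {\frac{1}{3}}, prefactor 1. Verdict: none (x = \frac{8}{9}): each listed identity misses the multisets {\frac{3}{5}, \frac{7}{3}} ; {\frac{1}{3}}.

Key observation: x = \frac{8}{9} and the lower running product (prefactor 1) is a rising factorial.
Consecutive-term ratio: r(k) = \frac{8}{9} * (k+\frac{3}{5}) (k+\frac{7}{3}) / [(k+\frac{1}{3}) (k+1)] - rational in k, leading ratio \frac{8}{9}; with t_0 = 1, classification follows.


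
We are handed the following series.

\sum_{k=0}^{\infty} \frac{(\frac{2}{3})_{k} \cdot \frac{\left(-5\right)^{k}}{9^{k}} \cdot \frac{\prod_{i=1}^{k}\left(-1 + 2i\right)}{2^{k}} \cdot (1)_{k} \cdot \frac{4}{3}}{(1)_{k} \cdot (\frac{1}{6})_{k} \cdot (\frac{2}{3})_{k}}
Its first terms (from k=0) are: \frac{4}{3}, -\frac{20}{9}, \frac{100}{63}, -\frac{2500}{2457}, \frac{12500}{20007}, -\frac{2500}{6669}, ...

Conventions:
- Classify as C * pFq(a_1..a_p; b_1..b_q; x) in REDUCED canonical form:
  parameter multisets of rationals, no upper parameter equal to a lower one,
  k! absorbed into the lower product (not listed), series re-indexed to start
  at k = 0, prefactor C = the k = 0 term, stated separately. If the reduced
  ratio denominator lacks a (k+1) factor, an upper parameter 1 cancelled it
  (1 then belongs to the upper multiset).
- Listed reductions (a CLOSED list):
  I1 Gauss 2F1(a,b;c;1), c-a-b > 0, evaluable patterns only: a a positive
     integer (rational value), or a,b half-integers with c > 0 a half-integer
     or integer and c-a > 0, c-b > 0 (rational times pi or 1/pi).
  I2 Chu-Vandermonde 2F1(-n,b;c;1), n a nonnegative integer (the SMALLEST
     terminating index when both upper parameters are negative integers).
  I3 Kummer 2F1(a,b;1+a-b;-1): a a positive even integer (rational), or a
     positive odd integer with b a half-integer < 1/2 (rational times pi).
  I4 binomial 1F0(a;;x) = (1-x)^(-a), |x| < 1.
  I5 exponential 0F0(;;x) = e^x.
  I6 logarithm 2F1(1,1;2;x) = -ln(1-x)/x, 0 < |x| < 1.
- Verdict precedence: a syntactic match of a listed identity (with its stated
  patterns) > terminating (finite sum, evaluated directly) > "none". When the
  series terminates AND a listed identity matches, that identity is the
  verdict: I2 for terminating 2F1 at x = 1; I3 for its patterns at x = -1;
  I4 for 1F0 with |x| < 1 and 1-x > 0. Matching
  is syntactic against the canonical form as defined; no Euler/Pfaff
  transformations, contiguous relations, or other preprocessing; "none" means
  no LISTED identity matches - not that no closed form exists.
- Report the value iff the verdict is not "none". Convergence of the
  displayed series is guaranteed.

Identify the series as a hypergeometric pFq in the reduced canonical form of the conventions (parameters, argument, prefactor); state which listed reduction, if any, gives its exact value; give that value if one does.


Key step: t_0 being \frac{4}{3}, (1)_k (C = 4/3, x = -5/9) is k! itself.
Consecutive-term ratio: r(k) = -\frac{5}{9} * (k+\frac{1}{2}) (k+1) / [(k+\frac{1}{6}) (k+1)] - rational in k. x = -\frac{5}{9}; t_0 = \frac{4}{3}; negate the roots.

At argument -\frac{5}{9}: a 2F1 with upper {\frac{1}{2}, 1}, lower {\frac{1}{6}}, scaled by C = \frac{4}{3}. Verdict: none - at argument -\frac{5}{9} the multisets {\frac{1}{2}, 1} ; {\frac{1}{6}} match no listed identity.


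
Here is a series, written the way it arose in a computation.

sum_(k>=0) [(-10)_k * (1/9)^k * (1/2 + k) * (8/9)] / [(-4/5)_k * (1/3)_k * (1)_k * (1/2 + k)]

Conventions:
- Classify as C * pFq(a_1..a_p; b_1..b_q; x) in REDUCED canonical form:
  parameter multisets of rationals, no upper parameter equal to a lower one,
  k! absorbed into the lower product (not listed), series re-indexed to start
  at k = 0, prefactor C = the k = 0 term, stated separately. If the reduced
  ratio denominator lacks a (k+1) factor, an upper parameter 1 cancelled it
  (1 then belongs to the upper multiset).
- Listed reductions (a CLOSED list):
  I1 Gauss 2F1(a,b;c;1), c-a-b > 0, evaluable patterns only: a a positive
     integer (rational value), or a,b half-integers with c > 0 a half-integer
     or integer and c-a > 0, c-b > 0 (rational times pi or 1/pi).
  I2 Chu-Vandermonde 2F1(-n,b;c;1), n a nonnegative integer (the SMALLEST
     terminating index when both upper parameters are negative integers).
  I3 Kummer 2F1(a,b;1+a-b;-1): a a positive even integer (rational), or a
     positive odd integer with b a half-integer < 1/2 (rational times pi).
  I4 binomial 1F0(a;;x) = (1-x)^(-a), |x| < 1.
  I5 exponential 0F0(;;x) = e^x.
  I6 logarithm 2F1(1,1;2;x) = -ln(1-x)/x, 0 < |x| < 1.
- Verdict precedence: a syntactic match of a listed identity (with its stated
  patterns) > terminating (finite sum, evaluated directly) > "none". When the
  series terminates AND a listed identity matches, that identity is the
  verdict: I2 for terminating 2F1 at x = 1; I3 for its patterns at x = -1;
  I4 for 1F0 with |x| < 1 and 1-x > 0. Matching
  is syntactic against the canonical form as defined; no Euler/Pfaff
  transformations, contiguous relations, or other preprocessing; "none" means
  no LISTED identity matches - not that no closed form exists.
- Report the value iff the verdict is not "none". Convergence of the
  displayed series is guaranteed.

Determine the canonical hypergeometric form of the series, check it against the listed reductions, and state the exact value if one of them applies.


This is 8/9 * 1F2(-10; -4/5, 1/3; 1/9) in reduced canonical form. Verdict: terminating. (-10)_k vanishes past k = 10, leaving a 11-term sum, computed directly. Exact value: -1563778360002878677954133/955686273478277726601216.

Key step: with t_0 = 8/9, the factor k + 1/2 cancels (top and bottom), leaving C = 8/9.
Step ratio: r(k) = (1/9) * (k-10) / [(k-4/5) (k+1/3) (k+1)] - rational in k, leading ratio (1/9); with t_0 = 8/9, classification follows.
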